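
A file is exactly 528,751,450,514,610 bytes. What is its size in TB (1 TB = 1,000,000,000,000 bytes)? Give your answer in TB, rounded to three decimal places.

528.751 TB

528,751,450,514,610 bytes given.
1 TB = 10^12 bytes = 1,000,000,000,000 bytes
528,751,450,514,610 / 1,000,000,000,000 = 528.751 TB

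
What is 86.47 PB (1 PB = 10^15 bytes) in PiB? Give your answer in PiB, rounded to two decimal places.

86.47 PB = 86.47 × 10^15 bytes = 86,470,000,000,000,000 bytes
1 PiB = 2^50 bytes = 1,125,899,906,842,624 bytes
86,470,000,000,000,000 / 1,125,899,906,842,624 = 76.80 PiB

76.80 PiB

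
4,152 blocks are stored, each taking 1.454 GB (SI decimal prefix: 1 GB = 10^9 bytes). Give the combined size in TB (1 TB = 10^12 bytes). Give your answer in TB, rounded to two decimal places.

6.04 TB

Total = 4,152 × 1.454 GB = 6037.008 GB
= 6037.008 × 1,000,000,000 bytes = 6,037,008,000,000 bytes
1 TB = 1,000,000,000,000 bytes
6,037,008,000,000 / 1,000,000,000,000 = 6.04 TB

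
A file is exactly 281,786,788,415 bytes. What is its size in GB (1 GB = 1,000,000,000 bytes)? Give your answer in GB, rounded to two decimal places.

281.79 GB

281,786,788,415 bytes given.
1 GB = 10^9 bytes = 1,000,000,000 bytes
281,786,788,415 / 1,000,000,000 = 281.79 GB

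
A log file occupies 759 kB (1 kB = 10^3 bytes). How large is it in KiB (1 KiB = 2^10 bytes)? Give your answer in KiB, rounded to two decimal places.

759 kB × 1,000 bytes/kB = 759,000 bytes
1 KiB = 2^10 bytes = 1,024 bytes
759,000 / 1,024 = 741.21 KiB

741.21 KiB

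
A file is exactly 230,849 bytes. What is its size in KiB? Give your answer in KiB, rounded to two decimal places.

230,849 bytes given.
1 KiB = 1,024 bytes
230,849 / 1,024 = 225.44 KiB

225.44 KiB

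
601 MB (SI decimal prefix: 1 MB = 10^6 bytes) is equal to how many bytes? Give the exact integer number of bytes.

601,000,000 bytes

601 × 1,000,000 = 601,000,000 bytes  (1 MB = 10^6 bytes)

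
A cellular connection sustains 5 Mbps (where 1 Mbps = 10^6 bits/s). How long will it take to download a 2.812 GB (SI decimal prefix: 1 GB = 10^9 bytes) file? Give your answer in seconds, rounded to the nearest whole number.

2.812 GB = 2,812,000,000 bytes = 22,496,000,000 bits
5 Mbps = 5,000,000 bits/s
time = 22,496,000,000 / 5,000,000 = 4,499 s

4,499 seconds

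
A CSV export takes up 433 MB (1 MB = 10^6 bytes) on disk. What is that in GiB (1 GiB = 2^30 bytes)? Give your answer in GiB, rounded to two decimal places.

0.40 GiB

433 MB = 433 × 10^6 bytes = 433,000,000 bytes
1 GiB = 1,073,741,824 bytes
433,000,000 / 1,073,741,824 = 0.40 GiB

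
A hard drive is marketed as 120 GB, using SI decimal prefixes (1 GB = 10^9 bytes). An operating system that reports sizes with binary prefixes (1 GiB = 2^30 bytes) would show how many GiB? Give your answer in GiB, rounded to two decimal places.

111.76 GiB

120 GB = 120 × 10^9 bytes = 120,000,000,000 bytes
1 GiB = 1,073,741,824 bytes
120,000,000,000 / 1,073,741,824 = 111.76 GiB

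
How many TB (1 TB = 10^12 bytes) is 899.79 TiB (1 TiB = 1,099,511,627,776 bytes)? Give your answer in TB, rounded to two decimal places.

899.79 TiB × 1,099,511,627,776 bytes/TiB = 989,329,567,556,567.04 bytes
1 TB = 10^12 bytes = 1,000,000,000,000 bytes
989,329,567,556,567.04 / 1,000,000,000,000 = 989.33 TB

989.33 TB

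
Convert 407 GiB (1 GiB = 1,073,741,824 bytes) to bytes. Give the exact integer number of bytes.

407 × 1,073,741,824 = 437,012,922,368 bytes

437,012,922,368 bytes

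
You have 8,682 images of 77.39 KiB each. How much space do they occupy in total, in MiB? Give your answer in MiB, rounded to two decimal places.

656.15 MiB

Total = 8,682 × 77.39 KiB = 671899.98 KiB
= 671899.98 × 1,024 bytes = 688,025,579.52 bytes
1 MiB = 1,048,576 bytes
688,025,579.52 / 1,048,576 = 656.15 MiB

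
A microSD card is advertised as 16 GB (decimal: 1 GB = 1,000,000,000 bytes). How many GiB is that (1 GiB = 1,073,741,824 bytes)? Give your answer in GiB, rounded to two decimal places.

16 GB = 16 × 10^9 bytes = 16,000,000,000 bytes
1 GiB = 1,073,741,824 bytes
16,000,000,000 / 1,073,741,824 = 14.90 GiB

14.90 GiB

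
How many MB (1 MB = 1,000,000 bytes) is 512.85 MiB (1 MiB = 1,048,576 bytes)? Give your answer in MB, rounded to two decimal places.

537.76 MB

512.85 MiB × 1,048,576 bytes/MiB = 537,762,201.6 bytes
1 MB = 1,000,000 bytes
537,762,201.6 / 1,000,000 = 537.76 MB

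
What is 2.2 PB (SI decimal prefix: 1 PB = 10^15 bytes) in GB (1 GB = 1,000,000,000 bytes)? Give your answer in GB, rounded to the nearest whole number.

2,200,000 GB

2.2 PB × 1,000,000,000,000,000 bytes/PB = 2,200,000,000,000,000 bytes
1 GB = 1,000,000,000 bytes
2,200,000,000,000,000 / 1,000,000,000 = 2,200,000 GB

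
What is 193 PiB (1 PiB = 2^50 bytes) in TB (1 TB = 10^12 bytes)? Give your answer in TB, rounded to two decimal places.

193 PiB = 193 × 2^50 bytes = 217,298,682,020,626,432 bytes
1 TB = 1,000,000,000,000 bytes
217,298,682,020,626,432 / 1,000,000,000,000 = 217,298.68 TB

217,298.68 TB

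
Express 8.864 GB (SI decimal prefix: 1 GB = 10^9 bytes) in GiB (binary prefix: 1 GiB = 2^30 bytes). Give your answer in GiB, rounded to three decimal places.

8.864 GB = 8.864 × 10^9 bytes = 8,864,000,000 bytes
1 GiB = 1,073,741,824 bytes
8,864,000,000 / 1,073,741,824 = 8.255 GiB

8.255 GiB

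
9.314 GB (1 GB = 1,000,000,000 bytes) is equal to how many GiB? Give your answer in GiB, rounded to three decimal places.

9.314 GB = 9.314 × 10^9 bytes = 9,314,000,000 bytes
1 GiB = 2^30 bytes = 1,073,741,824 bytes
9,314,000,000 / 1,073,741,824 = 8.674 GiB

8.674 GiB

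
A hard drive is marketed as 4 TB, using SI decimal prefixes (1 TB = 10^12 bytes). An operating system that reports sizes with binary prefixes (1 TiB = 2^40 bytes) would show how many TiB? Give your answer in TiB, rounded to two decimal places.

4 TB × 1,000,000,000,000 bytes/TB = 4,000,000,000,000 bytes
1 TiB = 1,099,511,627,776 bytes
4,000,000,000,000 / 1,099,511,627,776 = 3.64 TiB

3.64 TiB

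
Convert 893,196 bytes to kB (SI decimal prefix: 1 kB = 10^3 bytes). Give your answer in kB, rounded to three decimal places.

893,196 bytes given.
1 kB = 10^3 bytes = 1,000 bytes
893,196 / 1,000 = 893.196 kB

893.196 kB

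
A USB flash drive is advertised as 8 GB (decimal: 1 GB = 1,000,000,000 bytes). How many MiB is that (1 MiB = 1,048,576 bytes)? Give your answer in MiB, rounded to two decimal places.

7,629.39 MiB

8 GB = 8 × 10^9 bytes = 8,000,000,000 bytes
1 MiB = 1,048,576 bytes
8,000,000,000 / 1,048,576 = 7,629.39 MiB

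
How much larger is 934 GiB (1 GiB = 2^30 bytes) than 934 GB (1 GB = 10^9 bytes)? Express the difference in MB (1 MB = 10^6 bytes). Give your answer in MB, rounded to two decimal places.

68,874.86 MB

934 GiB = 934 × 1,073,741,824 = 1,002,874,863,616 bytes
934 GB = 934 × 1,000,000,000 = 934,000,000,000 bytes
difference = 68,874,863,616 bytes
68,874,863,616 / 1,000,000 = 68,874.86 MB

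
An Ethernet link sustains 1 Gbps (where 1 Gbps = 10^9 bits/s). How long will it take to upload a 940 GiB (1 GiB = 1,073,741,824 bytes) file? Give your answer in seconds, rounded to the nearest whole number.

8,075 seconds

940 GiB = 1,009,317,314,560 bytes = 8,074,538,516,480 bits
1 Gbps = 1,000,000,000 bits/s
time = 8,074,538,516,480 / 1,000,000,000 = 8,075 s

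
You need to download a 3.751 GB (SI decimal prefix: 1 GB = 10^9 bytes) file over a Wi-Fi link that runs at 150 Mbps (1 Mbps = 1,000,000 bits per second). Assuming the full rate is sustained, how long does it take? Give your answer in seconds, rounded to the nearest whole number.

3.751 GB = 3,751,000,000 bytes = 30,008,000,000 bits
150 Mbps = 150,000,000 bits/s
time = 30,008,000,000 / 150,000,000 = 200 s

200 seconds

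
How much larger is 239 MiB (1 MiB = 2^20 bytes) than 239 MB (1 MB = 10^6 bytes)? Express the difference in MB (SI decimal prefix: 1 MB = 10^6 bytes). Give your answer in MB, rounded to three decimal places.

11.610 MB

239 MiB = 239 × 1,048,576 = 250,609,664 bytes
239 MB = 239 × 1,000,000 = 239,000,000 bytes
difference = 11,609,664 bytes
11,609,664 / 1,000,000 = 11.610 MB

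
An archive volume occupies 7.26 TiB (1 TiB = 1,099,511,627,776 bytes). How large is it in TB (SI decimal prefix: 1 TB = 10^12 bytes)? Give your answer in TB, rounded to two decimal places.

7.98 TB

7.26 TiB = 7.26 × 2^40 bytes = 7,982,454,417,653.76 bytes
1 TB = 10^12 bytes = 1,000,000,000,000 bytes
7,982,454,417,653.76 / 1,000,000,000,000 = 7.98 TB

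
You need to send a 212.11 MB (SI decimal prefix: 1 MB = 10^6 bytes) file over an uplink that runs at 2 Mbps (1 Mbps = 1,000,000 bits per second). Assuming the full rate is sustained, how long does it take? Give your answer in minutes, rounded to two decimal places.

212.11 MB = 212,110,000 bytes = 1,696,880,000 bits
2 Mbps = 2,000,000 bits/s
time = 1,696,880,000 / 2,000,000 = 848.440 s
848.440 s / 60 = 14.14 minutes

14.14 minutes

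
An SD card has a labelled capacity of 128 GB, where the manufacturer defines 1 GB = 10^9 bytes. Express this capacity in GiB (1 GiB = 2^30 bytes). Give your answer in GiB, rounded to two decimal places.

119.21 GiB

128 GB = 128 × 10^9 bytes = 128,000,000,000 bytes
1 GiB = 1,073,741,824 bytes
128,000,000,000 / 1,073,741,824 = 119.21 GiB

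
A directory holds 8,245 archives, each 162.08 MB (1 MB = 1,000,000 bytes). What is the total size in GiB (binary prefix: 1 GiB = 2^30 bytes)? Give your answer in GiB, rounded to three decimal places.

1,244.573 GiB

Total = 8,245 × 162.08 MB = 1336349.6 MB
= 1336349.6 × 1,000,000 bytes = 1,336,349,600,000 bytes
1 GiB = 1,073,741,824 bytes
1,336,349,600,000 / 1,073,741,824 = 1,244.573 GiB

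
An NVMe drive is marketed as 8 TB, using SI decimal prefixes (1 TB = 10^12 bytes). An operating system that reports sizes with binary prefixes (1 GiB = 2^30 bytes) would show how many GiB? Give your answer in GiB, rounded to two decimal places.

7,450.58 GiB

8 TB × 1,000,000,000,000 bytes/TB = 8,000,000,000,000 bytes
1 GiB = 1,073,741,824 bytes
8,000,000,000,000 / 1,073,741,824 = 7,450.58 GiB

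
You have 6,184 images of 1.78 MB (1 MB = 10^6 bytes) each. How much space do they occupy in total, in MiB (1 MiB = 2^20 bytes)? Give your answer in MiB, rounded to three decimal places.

Total = 6,184 × 1.78 MB = 11007.52 MB
= 11007.52 × 1,000,000 bytes = 11,007,520,000 bytes
1 MiB = 1,048,576 bytes
11,007,520,000 / 1,048,576 = 10,497.589 MiB

10,497.589 MiB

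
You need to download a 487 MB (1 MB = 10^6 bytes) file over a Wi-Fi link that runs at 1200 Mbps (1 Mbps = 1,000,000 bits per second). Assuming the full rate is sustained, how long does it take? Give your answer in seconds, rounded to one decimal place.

3.2 seconds

487 MB = 487,000,000 bytes = 3,896,000,000 bits
1200 Mbps = 1,200,000,000 bits/s
time = 3,896,000,000 / 1,200,000,000 = 3.2 s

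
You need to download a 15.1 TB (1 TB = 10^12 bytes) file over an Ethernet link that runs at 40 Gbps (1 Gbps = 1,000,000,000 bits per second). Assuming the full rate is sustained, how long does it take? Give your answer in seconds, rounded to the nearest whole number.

15.1 TB = 15,100,000,000,000 bytes = 120,800,000,000,000 bits
40 Gbps = 40,000,000,000 bits/s
time = 120,800,000,000,000 / 40,000,000,000 = 3,020 s

3,020 seconds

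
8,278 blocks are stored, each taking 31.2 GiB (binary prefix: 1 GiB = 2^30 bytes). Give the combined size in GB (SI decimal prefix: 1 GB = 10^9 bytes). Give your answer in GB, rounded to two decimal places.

Total = 8,278 × 31.2 GiB = 258273.6 GiB
= 258273.6 × 1,073,741,824 bytes = 277,319,166,355,046.4 bytes
1 GB = 1,000,000,000 bytes
277,319,166,355,046.4 / 1,000,000,000 = 277,319.17 GB

277,319.17 GB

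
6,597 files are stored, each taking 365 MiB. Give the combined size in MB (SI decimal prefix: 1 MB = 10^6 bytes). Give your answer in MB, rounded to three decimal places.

2,524,871.393 MB

Total = 6,597 × 365 MiB = 2,407,905 MiB
= 2,407,905 × 1,048,576 bytes = 2,524,871,393,280 bytes
1 MB = 1,000,000 bytes
2,524,871,393,280 / 1,000,000 = 2,524,871.393 MB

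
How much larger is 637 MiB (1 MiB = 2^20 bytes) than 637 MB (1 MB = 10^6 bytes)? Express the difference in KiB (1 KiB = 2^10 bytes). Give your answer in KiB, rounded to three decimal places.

637 MiB = 637 × 1,048,576 = 667,942,912 bytes
637 MB = 637 × 1,000,000 = 637,000,000 bytes
difference = 30,942,912 bytes
30,942,912 / 1,024 = 30,217.688 KiB

30,217.688 KiB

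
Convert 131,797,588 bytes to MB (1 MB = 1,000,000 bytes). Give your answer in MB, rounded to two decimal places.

131.80 MB

131,797,588 bytes given.
1 MB = 1,000,000 bytes
131,797,588 / 1,000,000 = 131.80 MB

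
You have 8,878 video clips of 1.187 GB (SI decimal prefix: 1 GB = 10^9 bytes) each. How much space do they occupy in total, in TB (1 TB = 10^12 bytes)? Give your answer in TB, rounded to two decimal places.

Total = 8,878 × 1.187 GB = 10538.186 GB
= 10538.186 × 1,000,000,000 bytes = 10,538,186,000,000 bytes
1 TB = 1,000,000,000,000 bytes
10,538,186,000,000 / 1,000,000,000,000 = 10.54 TB

10.54 TB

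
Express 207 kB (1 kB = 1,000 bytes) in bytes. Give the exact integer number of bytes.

207,000 bytes

207 × 1,000 = 207,000 bytes  (1 kB = 10^3 bytes)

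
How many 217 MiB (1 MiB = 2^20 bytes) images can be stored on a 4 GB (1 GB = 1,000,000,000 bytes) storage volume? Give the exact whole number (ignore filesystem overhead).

17

Capacity: 4 GB = 4,000,000,000 bytes
Per item: 217 MiB = 227,540,992 bytes
⌊4,000,000,000 / 227,540,992⌋ = 17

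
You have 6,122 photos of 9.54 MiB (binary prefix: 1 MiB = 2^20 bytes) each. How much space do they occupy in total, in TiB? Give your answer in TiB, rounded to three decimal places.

0.056 TiB

Total = 6,122 × 9.54 MiB = 58403.88 MiB
= 58403.88 × 1,048,576 bytes = 61,240,906,874.88 bytes
1 TiB = 1,099,511,627,776 bytes
61,240,906,874.88 / 1,099,511,627,776 = 0.056 TiB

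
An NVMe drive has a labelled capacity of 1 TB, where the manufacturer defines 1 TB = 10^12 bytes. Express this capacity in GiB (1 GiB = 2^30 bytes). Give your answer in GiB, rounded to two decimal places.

1 TB × 1,000,000,000,000 bytes/TB = 1,000,000,000,000 bytes
1 GiB = 2^30 bytes = 1,073,741,824 bytes
1,000,000,000,000 / 1,073,741,824 = 931.32 GiB

931.32 GiB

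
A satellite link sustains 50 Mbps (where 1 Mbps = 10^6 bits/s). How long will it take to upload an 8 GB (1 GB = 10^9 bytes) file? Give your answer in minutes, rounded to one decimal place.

21.3 minutes

8 GB = 8,000,000,000 bytes = 64,000,000,000 bits
50 Mbps = 50,000,000 bits/s
time = 64,000,000,000 / 50,000,000 = 1,280.00 s
1,280.00 s / 60 = 21.3 minutes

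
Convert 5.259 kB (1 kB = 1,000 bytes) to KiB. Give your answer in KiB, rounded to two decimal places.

5.259 kB = 5.259 × 10^3 bytes = 5,259 bytes
1 KiB = 1,024 bytes
5,259 / 1,024 = 5.14 KiB

5.14 KiB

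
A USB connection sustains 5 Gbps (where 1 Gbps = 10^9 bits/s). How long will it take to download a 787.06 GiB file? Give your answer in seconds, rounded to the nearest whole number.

787.06 GiB = 845,099,239,997.44 bytes = 6,760,793,919,979.52 bits
5 Gbps = 5,000,000,000 bits/s
time = 6,760,793,919,979.52 / 5,000,000,000 = 1,352 s

1,352 seconds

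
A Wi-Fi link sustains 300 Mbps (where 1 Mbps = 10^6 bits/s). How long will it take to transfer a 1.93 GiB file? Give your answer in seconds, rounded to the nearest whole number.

1.93 GiB = 2,072,321,720.32 bytes = 16,578,573,762.56 bits
300 Mbps = 300,000,000 bits/s
time = 16,578,573,762.56 / 300,000,000 = 55 s

55 seconds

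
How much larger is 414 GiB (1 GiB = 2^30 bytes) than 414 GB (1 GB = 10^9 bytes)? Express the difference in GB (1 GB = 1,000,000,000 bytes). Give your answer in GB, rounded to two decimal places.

30.53 GB

414 GiB = 414 × 1,073,741,824 = 444,529,115,136 bytes
414 GB = 414 × 1,000,000,000 = 414,000,000,000 bytes
difference = 30,529,115,136 bytes
30,529,115,136 / 1,000,000,000 = 30.53 GB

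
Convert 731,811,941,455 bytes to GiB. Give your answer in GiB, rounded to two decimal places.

681.55 GiB

731,811,941,455 bytes given.
1 GiB = 1,073,741,824 bytes
731,811,941,455 / 1,073,741,824 = 681.55 GiB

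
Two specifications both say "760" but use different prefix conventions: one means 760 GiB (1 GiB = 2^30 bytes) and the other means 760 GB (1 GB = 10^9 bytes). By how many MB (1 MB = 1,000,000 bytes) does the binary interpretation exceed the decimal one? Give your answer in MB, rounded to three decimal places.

56,043.786 MB

760 GiB = 760 × 1,073,741,824 = 816,043,786,240 bytes
760 GB = 760 × 1,000,000,000 = 760,000,000,000 bytes
difference = 56,043,786,240 bytes
56,043,786,240 / 1,000,000 = 56,043.786 MB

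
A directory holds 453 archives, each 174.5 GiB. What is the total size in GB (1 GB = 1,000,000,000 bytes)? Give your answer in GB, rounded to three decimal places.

Total = 453 × 174.5 GiB = 79048.5 GiB
= 79048.5 × 1,073,741,824 bytes = 84,877,680,574,464 bytes
1 GB = 1,000,000,000 bytes
84,877,680,574,464 / 1,000,000,000 = 84,877.681 GB

84,877.681 GB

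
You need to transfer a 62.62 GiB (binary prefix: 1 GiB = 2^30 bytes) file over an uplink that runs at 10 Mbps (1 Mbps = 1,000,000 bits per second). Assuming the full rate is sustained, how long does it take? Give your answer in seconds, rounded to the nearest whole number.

62.62 GiB = 67,237,713,018.88 bytes = 537,901,704,151.04 bits
10 Mbps = 10,000,000 bits/s
time = 537,901,704,151.04 / 10,000,000 = 53,790 s

53,790 seconds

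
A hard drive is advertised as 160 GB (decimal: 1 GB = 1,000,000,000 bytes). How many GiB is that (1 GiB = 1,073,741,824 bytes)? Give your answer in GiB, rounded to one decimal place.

160 GB = 160 × 10^9 bytes = 160,000,000,000 bytes
1 GiB = 1,073,741,824 bytes
160,000,000,000 / 1,073,741,824 = 149.0 GiB

149.0 GiB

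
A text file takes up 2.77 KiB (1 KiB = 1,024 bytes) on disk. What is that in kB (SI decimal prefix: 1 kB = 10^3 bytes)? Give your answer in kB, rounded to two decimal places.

2.84 kB

2.77 KiB × 1,024 bytes/KiB = 2,836.48 bytes
1 kB = 10^3 bytes = 1,000 bytes
2,836.48 / 1,000 = 2.84 kB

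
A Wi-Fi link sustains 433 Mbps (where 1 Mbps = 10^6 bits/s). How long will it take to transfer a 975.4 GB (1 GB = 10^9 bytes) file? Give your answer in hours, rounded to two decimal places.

5.01 hours

975.4 GB = 975,400,000,000 bytes = 7,803,200,000,000 bits
433 Mbps = 433,000,000 bits/s
time = 7,803,200,000,000 / 433,000,000 = 18,021.2471 s
18,021.2471 s / 3600 = 5.01 hours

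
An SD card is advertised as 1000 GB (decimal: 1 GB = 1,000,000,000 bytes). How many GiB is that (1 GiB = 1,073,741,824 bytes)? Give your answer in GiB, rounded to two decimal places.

931.32 GiB

1000 GB × 1,000,000,000 bytes/GB = 1,000,000,000,000 bytes
1 GiB = 2^30 bytes = 1,073,741,824 bytes
1,000,000,000,000 / 1,073,741,824 = 931.32 GiB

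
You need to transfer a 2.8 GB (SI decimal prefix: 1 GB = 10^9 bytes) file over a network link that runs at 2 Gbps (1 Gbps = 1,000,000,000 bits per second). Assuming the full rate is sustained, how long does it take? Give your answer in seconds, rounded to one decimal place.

2.8 GB = 2,800,000,000 bytes = 22,400,000,000 bits
2 Gbps = 2,000,000,000 bits/s
time = 22,400,000,000 / 2,000,000,000 = 11.2 s

11.2 seconds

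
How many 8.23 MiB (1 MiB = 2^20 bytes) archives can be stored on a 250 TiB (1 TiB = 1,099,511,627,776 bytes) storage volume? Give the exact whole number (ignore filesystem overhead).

31,852,247

Capacity: 250 TiB = 274,877,906,944,000 bytes
Per item: 8.23 MiB = 8,629,780.48 bytes
⌊274,877,906,944,000 / 8,629,780.48⌋ = 31,852,247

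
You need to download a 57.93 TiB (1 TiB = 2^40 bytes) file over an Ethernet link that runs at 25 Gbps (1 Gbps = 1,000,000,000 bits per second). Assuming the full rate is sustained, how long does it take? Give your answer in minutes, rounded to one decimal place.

339.7 minutes

57.93 TiB = 63,694,708,597,063.68 bytes = 509,557,668,776,509.44 bits
25 Gbps = 25,000,000,000 bits/s
time = 509,557,668,776,509.44 / 25,000,000,000 = 20,382.31 s
20,382.31 s / 60 = 339.7 minutes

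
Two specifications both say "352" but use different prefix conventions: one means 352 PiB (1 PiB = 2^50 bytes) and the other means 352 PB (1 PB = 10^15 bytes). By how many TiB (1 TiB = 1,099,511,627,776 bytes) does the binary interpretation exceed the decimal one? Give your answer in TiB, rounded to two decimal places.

352 PiB = 352 × 1,125,899,906,842,624 = 396,316,767,208,603,648 bytes
352 PB = 352 × 1,000,000,000,000,000 = 352,000,000,000,000,000 bytes
difference = 44,316,767,208,603,648 bytes
44,316,767,208,603,648 / 1,099,511,627,776 = 40,305.86 TiB

40,305.86 TiB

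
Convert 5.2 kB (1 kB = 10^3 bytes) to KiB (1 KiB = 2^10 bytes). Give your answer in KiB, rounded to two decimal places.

5.2 kB = 5.2 × 10^3 bytes = 5,200 bytes
1 KiB = 1,024 bytes
5,200 / 1,024 = 5.08 KiB

5.08 KiB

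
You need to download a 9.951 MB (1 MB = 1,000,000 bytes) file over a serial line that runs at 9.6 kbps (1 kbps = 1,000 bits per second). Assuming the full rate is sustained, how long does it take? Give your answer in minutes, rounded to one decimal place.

9.951 MB = 9,951,000 bytes = 79,608,000 bits
9.6 kbps = 9,600 bits/s
time = 79,608,000 / 9,600 = 8,292.50 s
8,292.50 s / 60 = 138.2 minutes

138.2 minutes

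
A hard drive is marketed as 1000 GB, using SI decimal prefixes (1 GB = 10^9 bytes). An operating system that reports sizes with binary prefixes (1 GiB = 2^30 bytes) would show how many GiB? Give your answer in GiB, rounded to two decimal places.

1000 GB × 1,000,000,000 bytes/GB = 1,000,000,000,000 bytes
1 GiB = 1,073,741,824 bytes
1,000,000,000,000 / 1,073,741,824 = 931.32 GiB

931.32 GiB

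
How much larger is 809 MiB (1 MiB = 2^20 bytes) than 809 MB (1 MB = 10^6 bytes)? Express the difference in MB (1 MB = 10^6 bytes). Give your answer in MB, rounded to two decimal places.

809 MiB = 809 × 1,048,576 = 848,297,984 bytes
809 MB = 809 × 1,000,000 = 809,000,000 bytes
difference = 39,297,984 bytes
39,297,984 / 1,000,000 = 39.30 MB

39.30 MB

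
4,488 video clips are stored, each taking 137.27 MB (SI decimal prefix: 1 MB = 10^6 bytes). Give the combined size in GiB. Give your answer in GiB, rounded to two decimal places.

Total = 4,488 × 137.27 MB = 616067.76 MB
= 616067.76 × 1,000,000 bytes = 616,067,760,000 bytes
1 GiB = 1,073,741,824 bytes
616,067,760,000 / 1,073,741,824 = 573.76 GiB

573.76 GiB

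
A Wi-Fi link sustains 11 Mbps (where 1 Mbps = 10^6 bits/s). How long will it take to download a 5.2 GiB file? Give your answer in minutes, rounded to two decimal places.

67.68 minutes

5.2 GiB = 5,583,457,484.8 bytes = 44,667,659,878.4 bits
11 Mbps = 11,000,000 bits/s
time = 44,667,659,878.4 / 11,000,000 = 4,060.696 s
4,060.696 s / 60 = 67.68 minutes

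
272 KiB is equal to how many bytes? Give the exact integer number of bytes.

272 × 1,024 = 278,528 bytes  (1 KiB = 2^10 bytes)

278,528 bytes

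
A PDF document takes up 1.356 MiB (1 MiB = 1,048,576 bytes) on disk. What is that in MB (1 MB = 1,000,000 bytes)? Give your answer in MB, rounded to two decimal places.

1.356 MiB × 1,048,576 bytes/MiB = 1,421,869.056 bytes
1 MB = 10^6 bytes = 1,000,000 bytes
1,421,869.056 / 1,000,000 = 1.42 MB

1.42 MB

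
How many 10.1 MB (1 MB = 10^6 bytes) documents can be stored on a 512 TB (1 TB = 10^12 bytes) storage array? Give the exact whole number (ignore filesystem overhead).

50,693,069

Capacity: 512 TB = 512,000,000,000,000 bytes
Per item: 10.1 MB = 10,100,000 bytes
⌊512,000,000,000,000 / 10,100,000⌋ = 50,693,069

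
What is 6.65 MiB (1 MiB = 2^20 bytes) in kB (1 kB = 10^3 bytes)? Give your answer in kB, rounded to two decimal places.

6,973.03 kB

6.65 MiB × 1,048,576 bytes/MiB = 6,973,030.4 bytes
1 kB = 1,000 bytes
6,973,030.4 / 1,000 = 6,973.03 kB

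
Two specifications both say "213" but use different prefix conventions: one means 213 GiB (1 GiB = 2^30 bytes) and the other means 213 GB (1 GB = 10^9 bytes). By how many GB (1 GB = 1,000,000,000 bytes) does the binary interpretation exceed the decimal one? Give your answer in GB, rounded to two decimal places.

213 GiB = 213 × 1,073,741,824 = 228,707,008,512 bytes
213 GB = 213 × 1,000,000,000 = 213,000,000,000 bytes
difference = 15,707,008,512 bytes
15,707,008,512 / 1,000,000,000 = 15.71 GB

15.71 GB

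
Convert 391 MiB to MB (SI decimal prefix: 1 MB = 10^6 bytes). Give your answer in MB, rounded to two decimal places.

409.99 MB

391 MiB × 1,048,576 bytes/MiB = 409,993,216 bytes
1 MB = 10^6 bytes = 1,000,000 bytes
409,993,216 / 1,000,000 = 409.99 MB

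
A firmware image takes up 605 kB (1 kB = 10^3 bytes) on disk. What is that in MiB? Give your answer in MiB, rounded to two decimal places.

605 kB = 605 × 10^3 bytes = 605,000 bytes
1 MiB = 1,048,576 bytes
605,000 / 1,048,576 = 0.58 MiB

0.58 MiB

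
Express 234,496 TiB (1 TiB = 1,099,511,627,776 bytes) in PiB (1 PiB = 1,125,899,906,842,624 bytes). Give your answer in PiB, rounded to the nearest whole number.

234,496 TiB = 234,496 × 2^40 bytes = 257,831,078,666,960,896 bytes
1 PiB = 2^50 bytes = 1,125,899,906,842,624 bytes
257,831,078,666,960,896 / 1,125,899,906,842,624 = 229 PiB

229 PiB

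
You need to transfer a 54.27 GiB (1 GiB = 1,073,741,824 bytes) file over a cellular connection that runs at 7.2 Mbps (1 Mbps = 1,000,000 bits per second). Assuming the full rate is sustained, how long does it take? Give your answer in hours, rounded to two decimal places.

17.99 hours

54.27 GiB = 58,271,968,788.48 bytes = 466,175,750,307.84 bits
7.2 Mbps = 7,200,000 bits/s
time = 466,175,750,307.84 / 7,200,000 = 64,746.6320 s
64,746.6320 s / 3600 = 17.99 hours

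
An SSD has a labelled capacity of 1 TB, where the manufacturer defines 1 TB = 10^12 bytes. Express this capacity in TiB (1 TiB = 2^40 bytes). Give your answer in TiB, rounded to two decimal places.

1 TB × 1,000,000,000,000 bytes/TB = 1,000,000,000,000 bytes
1 TiB = 1,099,511,627,776 bytes
1,000,000,000,000 / 1,099,511,627,776 = 0.91 TiB

0.91 TiB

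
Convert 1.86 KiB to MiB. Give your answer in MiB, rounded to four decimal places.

0.0018 MiB

1.86 KiB × 1,024 bytes/KiB = 1,904.64 bytes
1 MiB = 1,048,576 bytes
1,904.64 / 1,048,576 = 0.0018 MiB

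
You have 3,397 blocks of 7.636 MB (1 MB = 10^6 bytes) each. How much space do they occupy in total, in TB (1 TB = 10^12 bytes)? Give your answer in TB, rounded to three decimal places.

Total = 3,397 × 7.636 MB = 25939.492 MB
= 25939.492 × 1,000,000 bytes = 25,939,492,000 bytes
1 TB = 1,000,000,000,000 bytes
25,939,492,000 / 1,000,000,000,000 = 0.026 TB

0.026 TB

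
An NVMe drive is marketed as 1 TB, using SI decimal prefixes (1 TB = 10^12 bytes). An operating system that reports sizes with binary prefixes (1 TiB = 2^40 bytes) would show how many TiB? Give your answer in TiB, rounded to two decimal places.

0.91 TiB

1 TB × 1,000,000,000,000 bytes/TB = 1,000,000,000,000 bytes
1 TiB = 1,099,511,627,776 bytes
1,000,000,000,000 / 1,099,511,627,776 = 0.91 TiB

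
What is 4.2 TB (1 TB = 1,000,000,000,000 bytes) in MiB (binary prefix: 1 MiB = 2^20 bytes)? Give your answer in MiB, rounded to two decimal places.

4.2 TB = 4.2 × 10^12 bytes = 4,200,000,000,000 bytes
1 MiB = 1,048,576 bytes
4,200,000,000,000 / 1,048,576 = 4,005,432.13 MiB

4,005,432.13 MiB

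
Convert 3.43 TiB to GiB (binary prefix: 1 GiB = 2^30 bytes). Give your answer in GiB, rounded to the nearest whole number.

3.43 TiB = 3.43 × 2^40 bytes = 3,771,324,883,271.68 bytes
1 GiB = 1,073,741,824 bytes
3,771,324,883,271.68 / 1,073,741,824 = 3,512 GiB

3,512 GiB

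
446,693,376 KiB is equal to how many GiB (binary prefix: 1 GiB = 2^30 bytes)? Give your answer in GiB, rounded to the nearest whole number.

446,693,376 KiB = 446,693,376 × 2^10 bytes = 457,414,017,024 bytes
1 GiB = 1,073,741,824 bytes
457,414,017,024 / 1,073,741,824 = 426 GiB

426 GiB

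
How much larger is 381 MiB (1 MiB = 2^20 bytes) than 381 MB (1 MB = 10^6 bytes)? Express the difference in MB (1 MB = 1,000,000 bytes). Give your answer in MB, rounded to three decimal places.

18.507 MB

381 MiB = 381 × 1,048,576 = 399,507,456 bytes
381 MB = 381 × 1,000,000 = 381,000,000 bytes
difference = 18,507,456 bytes
18,507,456 / 1,000,000 = 18.507 MB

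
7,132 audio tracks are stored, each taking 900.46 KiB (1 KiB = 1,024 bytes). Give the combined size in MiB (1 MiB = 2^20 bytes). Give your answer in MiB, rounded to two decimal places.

6,271.56 MiB

Total = 7,132 × 900.46 KiB = 6422080.72 KiB
= 6422080.72 × 1,024 bytes = 6,576,210,657.28 bytes
1 MiB = 1,048,576 bytes
6,576,210,657.28 / 1,048,576 = 6,271.56 MiB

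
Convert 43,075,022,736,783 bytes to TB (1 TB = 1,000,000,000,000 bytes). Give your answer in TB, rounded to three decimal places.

43,075,022,736,783 bytes given.
1 TB = 1,000,000,000,000 bytes
43,075,022,736,783 / 1,000,000,000,000 = 43.075 TB

43.075 TB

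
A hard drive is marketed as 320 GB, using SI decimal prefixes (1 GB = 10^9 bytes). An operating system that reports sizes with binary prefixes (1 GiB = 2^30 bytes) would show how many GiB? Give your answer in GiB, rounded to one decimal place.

298.0 GiB

320 GB = 320 × 10^9 bytes = 320,000,000,000 bytes
1 GiB = 2^30 bytes = 1,073,741,824 bytes
320,000,000,000 / 1,073,741,824 = 298.0 GiB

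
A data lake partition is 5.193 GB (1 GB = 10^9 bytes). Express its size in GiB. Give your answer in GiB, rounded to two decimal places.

5.193 GB = 5.193 × 10^9 bytes = 5,193,000,000 bytes
1 GiB = 2^30 bytes = 1,073,741,824 bytes
5,193,000,000 / 1,073,741,824 = 4.84 GiB

4.84 GiB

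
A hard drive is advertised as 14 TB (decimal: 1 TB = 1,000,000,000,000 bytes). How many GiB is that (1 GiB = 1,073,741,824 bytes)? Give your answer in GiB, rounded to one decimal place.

13,038.5 GiB

14 TB = 14 × 10^12 bytes = 14,000,000,000,000 bytes
1 GiB = 2^30 bytes = 1,073,741,824 bytes
14,000,000,000,000 / 1,073,741,824 = 13,038.5 GiB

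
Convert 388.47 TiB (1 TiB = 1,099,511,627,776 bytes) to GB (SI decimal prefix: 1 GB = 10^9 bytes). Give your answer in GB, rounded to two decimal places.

427,127.28 GB

388.47 TiB = 388.47 × 2^40 bytes = 427,127,282,042,142.72 bytes
1 GB = 10^9 bytes = 1,000,000,000 bytes
427,127,282,042,142.72 / 1,000,000,000 = 427,127.28 GB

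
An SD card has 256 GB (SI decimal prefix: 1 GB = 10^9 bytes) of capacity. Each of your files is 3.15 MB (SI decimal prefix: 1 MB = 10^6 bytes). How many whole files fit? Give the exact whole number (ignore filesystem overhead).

81,269

Capacity: 256 GB = 256,000,000,000 bytes
Per item: 3.15 MB = 3,150,000 bytes
⌊256,000,000,000 / 3,150,000⌋ = 81,269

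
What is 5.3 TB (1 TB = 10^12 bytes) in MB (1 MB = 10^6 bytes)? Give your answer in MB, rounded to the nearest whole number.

5,300,000 MB

5.3 TB × 1,000,000,000,000 bytes/TB = 5,300,000,000,000 bytes
1 MB = 1,000,000 bytes
5,300,000,000,000 / 1,000,000 = 5,300,000 MB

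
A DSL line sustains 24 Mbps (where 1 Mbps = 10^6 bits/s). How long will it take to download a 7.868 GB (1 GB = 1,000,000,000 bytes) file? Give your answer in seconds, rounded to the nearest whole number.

7.868 GB = 7,868,000,000 bytes = 62,944,000,000 bits
24 Mbps = 24,000,000 bits/s
time = 62,944,000,000 / 24,000,000 = 2,623 s

2,623 seconds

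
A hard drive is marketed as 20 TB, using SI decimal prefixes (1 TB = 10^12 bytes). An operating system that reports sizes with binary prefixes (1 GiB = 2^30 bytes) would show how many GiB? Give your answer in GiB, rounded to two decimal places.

18,626.45 GiB

20 TB = 20 × 10^12 bytes = 20,000,000,000,000 bytes
1 GiB = 2^30 bytes = 1,073,741,824 bytes
20,000,000,000,000 / 1,073,741,824 = 18,626.45 GiB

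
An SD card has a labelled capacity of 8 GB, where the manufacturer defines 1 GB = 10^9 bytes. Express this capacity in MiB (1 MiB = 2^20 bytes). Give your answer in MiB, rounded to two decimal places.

8 GB = 8 × 10^9 bytes = 8,000,000,000 bytes
1 MiB = 2^20 bytes = 1,048,576 bytes
8,000,000,000 / 1,048,576 = 7,629.39 MiB

7,629.39 MiB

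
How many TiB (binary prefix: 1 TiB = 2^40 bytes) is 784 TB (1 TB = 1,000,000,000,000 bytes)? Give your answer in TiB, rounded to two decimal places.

713.04 TiB

784 TB = 784 × 10^12 bytes = 784,000,000,000,000 bytes
1 TiB = 1,099,511,627,776 bytes
784,000,000,000,000 / 1,099,511,627,776 = 713.04 TiB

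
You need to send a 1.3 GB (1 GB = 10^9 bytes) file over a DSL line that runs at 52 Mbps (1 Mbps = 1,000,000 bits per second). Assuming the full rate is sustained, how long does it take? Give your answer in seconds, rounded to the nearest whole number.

1.3 GB = 1,300,000,000 bytes = 10,400,000,000 bits
52 Mbps = 52,000,000 bits/s
time = 10,400,000,000 / 52,000,000 = 200 s

200 seconds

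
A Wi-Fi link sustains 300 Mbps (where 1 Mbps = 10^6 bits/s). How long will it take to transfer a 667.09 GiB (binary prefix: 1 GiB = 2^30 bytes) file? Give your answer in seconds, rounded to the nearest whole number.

19,101 seconds

667.09 GiB = 716,282,433,372.16 bytes = 5,730,259,466,977.28 bits
300 Mbps = 300,000,000 bits/s
time = 5,730,259,466,977.28 / 300,000,000 = 19,101 s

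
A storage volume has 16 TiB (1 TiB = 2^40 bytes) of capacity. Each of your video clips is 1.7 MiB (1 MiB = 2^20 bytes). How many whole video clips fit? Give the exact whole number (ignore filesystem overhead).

Capacity: 16 TiB = 17,592,186,044,416 bytes
Per item: 1.7 MiB = 1,782,579.2 bytes
⌊17,592,186,044,416 / 1,782,579.2⌋ = 9,868,950

9,868,950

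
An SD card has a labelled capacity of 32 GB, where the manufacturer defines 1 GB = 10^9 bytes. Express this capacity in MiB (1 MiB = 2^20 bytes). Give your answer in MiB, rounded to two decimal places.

30,517.58 MiB

32 GB × 1,000,000,000 bytes/GB = 32,000,000,000 bytes
1 MiB = 2^20 bytes = 1,048,576 bytes
32,000,000,000 / 1,048,576 = 30,517.58 MiB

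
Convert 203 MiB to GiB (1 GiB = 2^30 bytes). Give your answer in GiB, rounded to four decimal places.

203 MiB × 1,048,576 bytes/MiB = 212,860,928 bytes
1 GiB = 2^30 bytes = 1,073,741,824 bytes
212,860,928 / 1,073,741,824 = 0.1982 GiB

0.1982 GiB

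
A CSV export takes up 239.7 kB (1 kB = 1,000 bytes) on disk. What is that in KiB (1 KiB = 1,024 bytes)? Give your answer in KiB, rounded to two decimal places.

234.08 KiB

239.7 kB = 239.7 × 10^3 bytes = 239,700 bytes
1 KiB = 2^10 bytes = 1,024 bytes
239,700 / 1,024 = 234.08 KiB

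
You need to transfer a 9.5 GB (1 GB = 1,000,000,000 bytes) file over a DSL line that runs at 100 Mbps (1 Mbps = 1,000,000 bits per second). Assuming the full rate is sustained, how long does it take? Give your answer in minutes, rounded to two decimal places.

12.67 minutes

9.5 GB = 9,500,000,000 bytes = 76,000,000,000 bits
100 Mbps = 100,000,000 bits/s
time = 76,000,000,000 / 100,000,000 = 760.000 s
760.000 s / 60 = 12.67 minutes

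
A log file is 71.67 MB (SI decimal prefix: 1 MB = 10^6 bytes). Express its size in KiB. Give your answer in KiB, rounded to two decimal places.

69,990.23 KiB

71.67 MB × 1,000,000 bytes/MB = 71,670,000 bytes
1 KiB = 2^10 bytes = 1,024 bytes
71,670,000 / 1,024 = 69,990.23 KiB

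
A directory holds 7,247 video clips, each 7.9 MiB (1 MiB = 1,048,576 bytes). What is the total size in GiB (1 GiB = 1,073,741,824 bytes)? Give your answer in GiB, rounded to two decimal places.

Total = 7,247 × 7.9 MiB = 57251.3 MiB
= 57251.3 × 1,048,576 bytes = 60,032,339,148.8 bytes
1 GiB = 1,073,741,824 bytes
60,032,339,148.8 / 1,073,741,824 = 55.91 GiB

55.91 GiB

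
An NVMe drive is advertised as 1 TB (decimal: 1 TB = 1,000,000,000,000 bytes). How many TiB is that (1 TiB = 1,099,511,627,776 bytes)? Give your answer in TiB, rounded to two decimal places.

1 TB = 1 × 10^12 bytes = 1,000,000,000,000 bytes
1 TiB = 2^40 bytes = 1,099,511,627,776 bytes
1,000,000,000,000 / 1,099,511,627,776 = 0.91 TiB

0.91 TiB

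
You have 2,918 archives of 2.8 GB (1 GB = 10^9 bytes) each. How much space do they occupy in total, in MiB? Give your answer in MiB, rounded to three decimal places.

7,791,900.635 MiB

Total = 2,918 × 2.8 GB = 8170.4 GB
= 8170.4 × 1,000,000,000 bytes = 8,170,400,000,000 bytes
1 MiB = 1,048,576 bytes
8,170,400,000,000 / 1,048,576 = 7,791,900.635 MiB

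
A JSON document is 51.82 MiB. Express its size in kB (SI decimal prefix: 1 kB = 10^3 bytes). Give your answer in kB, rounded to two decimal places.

54,337.21 kB

51.82 MiB = 51.82 × 2^20 bytes = 54,337,208.32 bytes
1 kB = 1,000 bytes
54,337,208.32 / 1,000 = 54,337.21 kB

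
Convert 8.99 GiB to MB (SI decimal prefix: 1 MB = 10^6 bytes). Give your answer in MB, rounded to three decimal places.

8.99 GiB = 8.99 × 2^30 bytes = 9,652,938,997.76 bytes
1 MB = 1,000,000 bytes
9,652,938,997.76 / 1,000,000 = 9,652.939 MB

9,652.939 MB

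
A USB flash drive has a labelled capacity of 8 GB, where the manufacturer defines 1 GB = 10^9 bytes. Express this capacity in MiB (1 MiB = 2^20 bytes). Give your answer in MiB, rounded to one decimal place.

7,629.4 MiB

8 GB × 1,000,000,000 bytes/GB = 8,000,000,000 bytes
1 MiB = 2^20 bytes = 1,048,576 bytes
8,000,000,000 / 1,048,576 = 7,629.4 MiB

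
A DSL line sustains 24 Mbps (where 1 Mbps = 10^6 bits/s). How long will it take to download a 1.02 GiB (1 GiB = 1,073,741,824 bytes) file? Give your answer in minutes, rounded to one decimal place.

6.1 minutes

1.02 GiB = 1,095,216,660.48 bytes = 8,761,733,283.84 bits
24 Mbps = 24,000,000 bits/s
time = 8,761,733,283.84 / 24,000,000 = 365.07 s
365.07 s / 60 = 6.1 minutes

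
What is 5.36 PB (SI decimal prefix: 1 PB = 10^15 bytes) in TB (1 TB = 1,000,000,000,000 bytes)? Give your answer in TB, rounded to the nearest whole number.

5.36 PB = 5.36 × 10^15 bytes = 5,360,000,000,000,000 bytes
1 TB = 1,000,000,000,000 bytes
5,360,000,000,000,000 / 1,000,000,000,000 = 5,360 TB

5,360 TB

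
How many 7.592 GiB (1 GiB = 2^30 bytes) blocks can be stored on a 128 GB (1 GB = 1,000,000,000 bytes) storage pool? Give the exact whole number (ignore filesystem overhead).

15

Capacity: 128 GB = 128,000,000,000 bytes
Per item: 7.592 GiB = 8,151,847,927.808 bytes
⌊128,000,000,000 / 8,151,847,927.808⌋ = 15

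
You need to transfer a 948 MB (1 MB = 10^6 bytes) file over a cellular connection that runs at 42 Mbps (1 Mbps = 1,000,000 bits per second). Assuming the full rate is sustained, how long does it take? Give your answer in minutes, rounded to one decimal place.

3.0 minutes

948 MB = 948,000,000 bytes = 7,584,000,000 bits
42 Mbps = 42,000,000 bits/s
time = 7,584,000,000 / 42,000,000 = 180.57 s
180.57 s / 60 = 3.0 minutes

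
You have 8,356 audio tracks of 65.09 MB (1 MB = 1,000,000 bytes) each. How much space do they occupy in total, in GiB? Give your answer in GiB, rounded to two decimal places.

506.54 GiB

Total = 8,356 × 65.09 MB = 543892.04 MB
= 543892.04 × 1,000,000 bytes = 543,892,040,000 bytes
1 GiB = 1,073,741,824 bytes
543,892,040,000 / 1,073,741,824 = 506.54 GiB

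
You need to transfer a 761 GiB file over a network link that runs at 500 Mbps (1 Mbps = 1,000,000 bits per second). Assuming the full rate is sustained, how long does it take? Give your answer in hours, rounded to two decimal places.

761 GiB = 817,117,528,064 bytes = 6,536,940,224,512 bits
500 Mbps = 500,000,000 bits/s
time = 6,536,940,224,512 / 500,000,000 = 13,073.8804 s
13,073.8804 s / 3600 = 3.63 hours

3.63 hours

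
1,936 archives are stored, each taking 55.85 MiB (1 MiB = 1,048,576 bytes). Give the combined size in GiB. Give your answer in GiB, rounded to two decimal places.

105.59 GiB

Total = 1,936 × 55.85 MiB = 108125.6 MiB
= 108125.6 × 1,048,576 bytes = 113,377,909,145.6 bytes
1 GiB = 1,073,741,824 bytes
113,377,909,145.6 / 1,073,741,824 = 105.59 GiB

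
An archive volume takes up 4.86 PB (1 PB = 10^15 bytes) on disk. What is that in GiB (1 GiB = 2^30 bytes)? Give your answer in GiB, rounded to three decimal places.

4,526,227.713 GiB

4.86 PB × 1,000,000,000,000,000 bytes/PB = 4,860,000,000,000,000 bytes
1 GiB = 2^30 bytes = 1,073,741,824 bytes
4,860,000,000,000,000 / 1,073,741,824 = 4,526,227.713 GiB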